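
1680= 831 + 849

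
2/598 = 1/299 = 0.00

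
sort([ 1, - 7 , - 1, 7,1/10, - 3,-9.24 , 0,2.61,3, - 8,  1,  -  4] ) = [- 9.24, -8, - 7,-4, - 3,- 1,0,1/10, 1,1, 2.61,  3,7 ]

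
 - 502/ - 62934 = 251/31467 = 0.01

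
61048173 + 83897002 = 144945175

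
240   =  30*8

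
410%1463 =410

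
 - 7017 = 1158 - 8175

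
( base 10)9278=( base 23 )HC9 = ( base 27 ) cjh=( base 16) 243e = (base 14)354a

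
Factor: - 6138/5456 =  - 9/8 = - 2^( - 3)*3^2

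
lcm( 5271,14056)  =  42168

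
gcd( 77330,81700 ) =190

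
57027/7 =57027/7 =8146.71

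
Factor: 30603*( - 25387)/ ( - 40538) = 776918361/40538 = 2^( - 1 )*3^1*53^1*101^2*479^1 * 20269^( - 1)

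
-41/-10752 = 41/10752 = 0.00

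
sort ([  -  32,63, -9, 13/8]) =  [-32,  -  9,13/8, 63]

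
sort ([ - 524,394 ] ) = [ - 524, 394 ] 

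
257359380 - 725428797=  - 468069417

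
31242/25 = 31242/25 = 1249.68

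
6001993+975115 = 6977108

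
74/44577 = 74/44577 = 0.00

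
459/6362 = 459/6362 = 0.07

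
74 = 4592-4518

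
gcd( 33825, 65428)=11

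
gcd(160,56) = 8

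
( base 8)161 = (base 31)3k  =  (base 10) 113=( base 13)89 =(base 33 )3e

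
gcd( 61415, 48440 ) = 865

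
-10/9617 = -1 + 9607/9617 = -0.00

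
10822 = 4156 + 6666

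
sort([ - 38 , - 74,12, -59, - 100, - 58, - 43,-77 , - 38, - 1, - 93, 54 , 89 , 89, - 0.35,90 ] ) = [  -  100, - 93, - 77,-74, - 59, - 58, - 43, - 38 , - 38, - 1  , - 0.35, 12,54, 89, 89,90 ] 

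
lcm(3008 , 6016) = 6016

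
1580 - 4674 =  - 3094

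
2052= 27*76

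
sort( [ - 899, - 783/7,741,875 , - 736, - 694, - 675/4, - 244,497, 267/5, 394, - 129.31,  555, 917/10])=[-899,-736, - 694, - 244, - 675/4,-129.31, - 783/7,267/5, 917/10, 394, 497,555,741, 875]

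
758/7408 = 379/3704 = 0.10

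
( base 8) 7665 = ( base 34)3G9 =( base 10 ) 4021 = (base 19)b2c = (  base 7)14503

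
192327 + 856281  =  1048608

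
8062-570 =7492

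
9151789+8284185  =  17435974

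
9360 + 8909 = 18269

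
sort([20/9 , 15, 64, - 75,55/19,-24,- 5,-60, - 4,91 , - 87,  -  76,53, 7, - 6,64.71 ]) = [ - 87, - 76, - 75, - 60, - 24, - 6, -5, - 4, 20/9,55/19, 7,15, 53, 64,64.71,  91 ] 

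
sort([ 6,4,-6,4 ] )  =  [- 6,4,4, 6 ]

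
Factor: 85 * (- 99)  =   - 8415 =- 3^2*5^1*11^1*17^1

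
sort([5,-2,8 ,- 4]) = [ -4, -2,5, 8]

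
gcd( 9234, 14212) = 38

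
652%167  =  151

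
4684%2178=328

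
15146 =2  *7573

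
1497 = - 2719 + 4216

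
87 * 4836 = 420732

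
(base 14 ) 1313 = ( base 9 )4531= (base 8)6425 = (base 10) 3349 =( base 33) 32G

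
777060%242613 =49221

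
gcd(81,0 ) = 81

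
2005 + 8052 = 10057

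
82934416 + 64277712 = 147212128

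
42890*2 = 85780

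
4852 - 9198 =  - 4346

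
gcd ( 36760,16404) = 4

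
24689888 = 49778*496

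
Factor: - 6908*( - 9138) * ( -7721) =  - 487390472184 =- 2^3 * 3^1*7^1*11^1*157^1*1103^1* 1523^1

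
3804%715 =229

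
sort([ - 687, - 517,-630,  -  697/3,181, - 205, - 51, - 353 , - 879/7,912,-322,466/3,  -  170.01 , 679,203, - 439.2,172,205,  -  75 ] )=[ - 687, -630 , - 517 ,  -  439.2, - 353 , - 322, - 697/3, - 205,-170.01, - 879/7, - 75, -51 , 466/3, 172,  181,203, 205, 679,912 ] 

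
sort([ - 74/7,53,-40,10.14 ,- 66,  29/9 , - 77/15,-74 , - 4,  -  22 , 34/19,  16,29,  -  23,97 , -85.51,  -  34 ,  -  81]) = [ - 85.51, -81 , - 74,-66, - 40 , - 34,- 23, - 22, - 74/7,-77/15, - 4, 34/19 , 29/9, 10.14,16 , 29,  53,97] 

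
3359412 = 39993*84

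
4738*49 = 232162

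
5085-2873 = 2212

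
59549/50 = 59549/50 = 1190.98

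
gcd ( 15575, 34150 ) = 25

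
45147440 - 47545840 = - 2398400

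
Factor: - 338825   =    -  5^2 * 13553^1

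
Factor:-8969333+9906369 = 937036 = 2^2*234259^1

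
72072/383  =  188 + 68/383 = 188.18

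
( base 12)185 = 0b11110101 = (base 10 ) 245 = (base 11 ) 203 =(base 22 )b3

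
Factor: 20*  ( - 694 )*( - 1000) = 13880000  =  2^6*5^4*347^1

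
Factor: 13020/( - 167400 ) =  - 2^( - 1 )*3^( - 2 )*5^ ( - 1 ) * 7^1 = - 7/90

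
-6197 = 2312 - 8509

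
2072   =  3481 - 1409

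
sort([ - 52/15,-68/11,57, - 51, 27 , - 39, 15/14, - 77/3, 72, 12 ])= [-51,-39, - 77/3, - 68/11, - 52/15,15/14,12, 27, 57, 72 ] 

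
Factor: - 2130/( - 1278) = 3^( - 1 )*5^1 = 5/3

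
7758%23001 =7758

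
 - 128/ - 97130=64/48565 = 0.00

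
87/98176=87/98176 =0.00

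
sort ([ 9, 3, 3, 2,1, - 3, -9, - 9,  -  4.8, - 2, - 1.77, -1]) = [ - 9, - 9, - 4.8, - 3, - 2,  -  1.77,  -  1,1,2,3, 3,9]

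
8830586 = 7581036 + 1249550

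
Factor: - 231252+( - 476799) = -708051 = - 3^1*236017^1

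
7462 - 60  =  7402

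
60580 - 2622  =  57958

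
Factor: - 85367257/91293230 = -2^( - 1 )*5^(-1)* 7^(-1 )*17^ (-1 )*3373^1* 25309^1*76717^(-1 )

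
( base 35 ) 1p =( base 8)74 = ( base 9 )66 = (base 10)60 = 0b111100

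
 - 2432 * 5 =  - 12160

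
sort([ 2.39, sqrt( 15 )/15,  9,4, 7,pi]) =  [ sqrt( 15) /15 , 2.39, pi, 4, 7, 9]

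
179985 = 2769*65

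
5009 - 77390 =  - 72381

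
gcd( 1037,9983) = 1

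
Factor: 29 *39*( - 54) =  - 61074  =  - 2^1*3^4*13^1*29^1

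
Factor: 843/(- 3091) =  - 3/11=- 3^1 * 11^( - 1 ) 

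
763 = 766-3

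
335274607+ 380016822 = 715291429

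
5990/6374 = 2995/3187 =0.94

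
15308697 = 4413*3469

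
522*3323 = 1734606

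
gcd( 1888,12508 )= 236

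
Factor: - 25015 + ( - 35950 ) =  - 60965 = - 5^1* 89^1*137^1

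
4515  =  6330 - 1815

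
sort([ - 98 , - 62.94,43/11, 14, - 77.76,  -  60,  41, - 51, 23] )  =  [ - 98,-77.76, - 62.94, - 60, - 51, 43/11, 14,23, 41] 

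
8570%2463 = 1181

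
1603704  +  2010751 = 3614455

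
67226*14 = 941164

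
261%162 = 99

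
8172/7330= 4086/3665 = 1.11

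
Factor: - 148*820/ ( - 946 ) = 2^3 * 5^1 * 11^(-1) * 37^1 * 41^1*43^( - 1) =60680/473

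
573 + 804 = 1377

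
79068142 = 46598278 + 32469864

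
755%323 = 109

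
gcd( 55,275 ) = 55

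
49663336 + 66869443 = 116532779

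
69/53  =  69/53 = 1.30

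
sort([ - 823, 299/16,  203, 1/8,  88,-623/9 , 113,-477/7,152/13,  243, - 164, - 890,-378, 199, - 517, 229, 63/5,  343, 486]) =[ - 890, - 823,-517, - 378,-164, -623/9, - 477/7,  1/8 , 152/13,63/5, 299/16,88,  113,  199,203,229,  243, 343, 486 ]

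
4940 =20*247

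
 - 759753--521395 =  - 238358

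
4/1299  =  4/1299 = 0.00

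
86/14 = 6+ 1/7=6.14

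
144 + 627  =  771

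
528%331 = 197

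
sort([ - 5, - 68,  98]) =[ - 68, - 5, 98]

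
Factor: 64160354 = 2^1*29^1*1106213^1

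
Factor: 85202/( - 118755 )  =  -2^1*3^ (-2)*5^( - 1)*7^( - 1)*113^1 = - 226/315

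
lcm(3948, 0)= 0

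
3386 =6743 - 3357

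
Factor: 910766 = 2^1* 47^1*9689^1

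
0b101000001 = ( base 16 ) 141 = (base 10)321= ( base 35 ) 96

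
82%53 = 29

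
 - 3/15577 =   -  3/15577 = - 0.00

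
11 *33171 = 364881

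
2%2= 0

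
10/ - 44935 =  - 1 + 8985/8987 = - 0.00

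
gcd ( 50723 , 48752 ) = 1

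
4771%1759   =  1253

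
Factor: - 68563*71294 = -4888130522 = -2^1*11^1*23^1*43^1*271^1*829^1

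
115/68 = 1 + 47/68=   1.69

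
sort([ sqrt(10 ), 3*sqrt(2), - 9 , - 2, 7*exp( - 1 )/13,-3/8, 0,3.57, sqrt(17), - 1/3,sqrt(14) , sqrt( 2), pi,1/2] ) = [ - 9, - 2,-3/8, - 1/3,0, 7*exp( - 1)/13, 1/2, sqrt (2),pi, sqrt(10 ),3.57,sqrt( 14), sqrt(17), 3*sqrt ( 2) ]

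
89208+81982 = 171190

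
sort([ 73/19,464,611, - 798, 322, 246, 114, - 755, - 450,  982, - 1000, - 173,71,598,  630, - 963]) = [ - 1000, - 963, - 798, - 755, - 450, - 173 , 73/19, 71,114 , 246,322,464,  598  ,  611, 630, 982 ] 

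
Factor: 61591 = 17^1*3623^1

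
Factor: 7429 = 17^1* 19^1*23^1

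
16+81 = 97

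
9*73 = 657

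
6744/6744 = 1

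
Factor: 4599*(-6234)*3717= -2^1* 3^5*  7^2*59^1*73^1*1039^1 = - 106567007022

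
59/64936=59/64936 = 0.00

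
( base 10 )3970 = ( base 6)30214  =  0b111110000010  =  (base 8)7602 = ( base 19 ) AII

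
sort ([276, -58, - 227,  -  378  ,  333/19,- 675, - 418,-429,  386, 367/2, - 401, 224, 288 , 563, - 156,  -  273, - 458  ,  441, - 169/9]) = [ - 675 , - 458,-429, - 418, - 401,-378,- 273, - 227 , - 156,  -  58 , - 169/9,333/19,367/2,224, 276,288, 386,  441,563 ] 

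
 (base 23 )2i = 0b1000000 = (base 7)121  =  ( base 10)64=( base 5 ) 224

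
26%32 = 26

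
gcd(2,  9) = 1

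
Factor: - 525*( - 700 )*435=159862500  =  2^2*3^2*5^5 * 7^2*29^1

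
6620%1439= 864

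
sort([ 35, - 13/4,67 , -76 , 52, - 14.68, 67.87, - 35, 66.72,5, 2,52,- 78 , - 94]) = [ - 94,-78, - 76, - 35, - 14.68,  -  13/4, 2,5 , 35, 52, 52, 66.72, 67,67.87]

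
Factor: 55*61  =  3355 = 5^1*11^1*61^1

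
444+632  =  1076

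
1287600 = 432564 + 855036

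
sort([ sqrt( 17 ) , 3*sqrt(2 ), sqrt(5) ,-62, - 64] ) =[  -  64, - 62, sqrt(5), sqrt( 17),3 * sqrt( 2)] 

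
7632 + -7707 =-75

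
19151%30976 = 19151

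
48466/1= 48466  =  48466.00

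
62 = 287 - 225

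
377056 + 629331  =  1006387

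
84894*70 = 5942580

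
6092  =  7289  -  1197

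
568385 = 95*5983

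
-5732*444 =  - 2545008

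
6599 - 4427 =2172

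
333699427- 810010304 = -476310877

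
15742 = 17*926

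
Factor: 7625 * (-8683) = -66207875 = - 5^3*19^1 * 61^1*457^1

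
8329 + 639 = 8968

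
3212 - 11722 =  - 8510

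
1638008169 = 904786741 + 733221428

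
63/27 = 2 + 1/3 = 2.33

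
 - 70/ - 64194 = 35/32097 = 0.00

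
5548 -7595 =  - 2047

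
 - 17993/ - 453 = 17993/453 = 39.72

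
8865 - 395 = 8470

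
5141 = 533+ 4608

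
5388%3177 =2211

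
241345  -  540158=-298813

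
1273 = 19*67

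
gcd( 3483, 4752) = 27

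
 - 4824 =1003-5827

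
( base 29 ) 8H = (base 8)371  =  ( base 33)7i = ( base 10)249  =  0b11111001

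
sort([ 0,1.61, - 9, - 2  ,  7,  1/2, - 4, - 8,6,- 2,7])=[ - 9, - 8, - 4, - 2, - 2,0,1/2,1.61,6, 7,7 ]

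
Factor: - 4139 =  - 4139^1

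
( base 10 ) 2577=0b101000010001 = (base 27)3EC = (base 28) 381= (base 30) 2pr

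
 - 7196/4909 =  - 7196/4909 = - 1.47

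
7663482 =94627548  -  86964066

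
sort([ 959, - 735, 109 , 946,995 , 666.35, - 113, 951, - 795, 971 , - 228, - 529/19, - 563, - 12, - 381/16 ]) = [ - 795 , -735, - 563, - 228,-113, - 529/19, - 381/16, - 12,109,666.35,  946, 951 , 959,971, 995] 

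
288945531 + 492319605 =781265136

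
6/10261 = 6/10261= 0.00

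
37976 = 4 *9494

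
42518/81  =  42518/81 = 524.91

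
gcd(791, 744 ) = 1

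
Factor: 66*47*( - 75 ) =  - 232650 = -2^1*3^2 * 5^2 * 11^1*47^1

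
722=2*361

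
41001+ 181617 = 222618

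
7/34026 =7/34026 = 0.00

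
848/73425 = 848/73425 = 0.01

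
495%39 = 27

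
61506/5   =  61506/5= 12301.20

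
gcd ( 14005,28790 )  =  5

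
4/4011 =4/4011= 0.00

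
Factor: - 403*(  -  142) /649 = 57226/649 = 2^1*11^(  -  1)*13^1 * 31^1*59^(- 1 ) *71^1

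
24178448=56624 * 427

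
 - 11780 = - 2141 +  - 9639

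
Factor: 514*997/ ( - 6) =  - 3^ (  -  1 ) * 257^1*997^1 = - 256229/3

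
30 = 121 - 91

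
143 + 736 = 879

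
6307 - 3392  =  2915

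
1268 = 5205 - 3937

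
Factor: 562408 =2^3 * 7^1  *  11^2 * 83^1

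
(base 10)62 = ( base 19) 35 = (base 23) 2g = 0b111110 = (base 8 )76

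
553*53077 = 29351581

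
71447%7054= 907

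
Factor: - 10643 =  -29^1*367^1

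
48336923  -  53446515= - 5109592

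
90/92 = 45/46 = 0.98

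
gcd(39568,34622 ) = 4946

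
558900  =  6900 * 81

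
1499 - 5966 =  - 4467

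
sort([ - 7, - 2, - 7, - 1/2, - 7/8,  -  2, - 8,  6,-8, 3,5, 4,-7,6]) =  [ - 8, - 8, - 7,  -  7, - 7, - 2, - 2,  -  7/8, - 1/2, 3 , 4, 5, 6, 6]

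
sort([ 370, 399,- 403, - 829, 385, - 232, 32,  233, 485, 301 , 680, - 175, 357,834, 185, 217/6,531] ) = [ - 829, - 403, - 232,  -  175,32, 217/6, 185,233, 301 , 357, 370, 385 , 399,485, 531 , 680,834]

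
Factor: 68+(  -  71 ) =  - 3= - 3^1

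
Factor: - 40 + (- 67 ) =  - 107 = - 107^1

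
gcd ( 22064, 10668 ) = 28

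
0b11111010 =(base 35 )75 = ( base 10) 250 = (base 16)fa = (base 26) 9G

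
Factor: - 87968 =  - 2^5*2749^1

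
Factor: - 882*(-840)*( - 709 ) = -525283920  =  - 2^4*3^3 * 5^1* 7^3*709^1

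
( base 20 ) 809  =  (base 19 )8GH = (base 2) 110010001001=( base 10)3209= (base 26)4jb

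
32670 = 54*605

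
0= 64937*0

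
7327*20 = 146540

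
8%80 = 8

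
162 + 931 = 1093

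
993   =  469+524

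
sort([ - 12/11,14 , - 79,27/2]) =[ - 79, - 12/11 , 27/2, 14]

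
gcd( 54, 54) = 54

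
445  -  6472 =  - 6027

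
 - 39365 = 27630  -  66995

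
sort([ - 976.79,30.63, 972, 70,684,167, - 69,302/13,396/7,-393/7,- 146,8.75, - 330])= [- 976.79, - 330, - 146, - 69, - 393/7,8.75, 302/13 , 30.63,396/7,70,167, 684, 972]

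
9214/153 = 542/9 = 60.22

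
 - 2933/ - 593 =4 + 561/593  =  4.95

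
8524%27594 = 8524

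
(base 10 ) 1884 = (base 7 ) 5331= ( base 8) 3534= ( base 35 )1it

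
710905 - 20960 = 689945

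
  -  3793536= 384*( - 9879)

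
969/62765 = 969/62765 = 0.02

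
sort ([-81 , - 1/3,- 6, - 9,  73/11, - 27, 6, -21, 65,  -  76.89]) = [-81,-76.89, - 27, - 21, - 9, - 6, -1/3,6,73/11, 65 ]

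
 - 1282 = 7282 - 8564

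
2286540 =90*25406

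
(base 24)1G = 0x28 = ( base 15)2a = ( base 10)40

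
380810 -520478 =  - 139668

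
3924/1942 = 2 +20/971 = 2.02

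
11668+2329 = 13997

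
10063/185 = 54 + 73/185 = 54.39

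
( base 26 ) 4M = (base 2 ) 1111110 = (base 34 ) 3o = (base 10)126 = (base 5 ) 1001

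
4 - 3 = 1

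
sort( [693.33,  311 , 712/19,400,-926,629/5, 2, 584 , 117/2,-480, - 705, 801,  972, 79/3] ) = [ - 926, - 705, - 480, 2 , 79/3, 712/19, 117/2,629/5 , 311, 400, 584, 693.33,801, 972]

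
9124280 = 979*9320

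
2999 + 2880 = 5879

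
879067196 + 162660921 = 1041728117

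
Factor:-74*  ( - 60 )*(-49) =-2^3*3^1*5^1 * 7^2*37^1 = -  217560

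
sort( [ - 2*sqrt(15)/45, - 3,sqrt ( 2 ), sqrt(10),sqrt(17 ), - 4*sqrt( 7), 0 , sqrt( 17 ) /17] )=[ - 4*sqrt( 7), - 3, - 2*sqrt( 15)/45,0, sqrt( 17)/17,sqrt ( 2),sqrt( 10), sqrt(17 )]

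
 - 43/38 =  - 2+ 33/38 = -1.13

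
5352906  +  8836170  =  14189076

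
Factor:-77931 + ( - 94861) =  - 172792 = - 2^3*21599^1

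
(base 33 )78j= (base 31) 871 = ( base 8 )17342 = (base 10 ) 7906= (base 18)1674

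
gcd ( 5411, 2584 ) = 1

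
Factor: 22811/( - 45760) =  - 2^( - 6 )*  5^(  -  1 )*11^(-1 )*13^( - 1 )*22811^1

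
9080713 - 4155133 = 4925580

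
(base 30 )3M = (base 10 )112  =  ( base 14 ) 80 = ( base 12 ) 94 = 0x70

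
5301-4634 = 667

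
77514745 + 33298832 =110813577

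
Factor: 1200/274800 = 1/229 = 229^ (  -  1) 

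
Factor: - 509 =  - 509^1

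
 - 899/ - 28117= 29/907 = 0.03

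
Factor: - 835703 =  - 11^1*17^1*41^1*109^1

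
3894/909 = 4 + 86/303 =4.28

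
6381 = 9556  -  3175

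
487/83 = 5+72/83 = 5.87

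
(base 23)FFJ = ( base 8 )20153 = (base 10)8299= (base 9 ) 12341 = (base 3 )102101101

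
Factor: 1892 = 2^2*11^1*43^1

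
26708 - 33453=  - 6745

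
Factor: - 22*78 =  - 2^2*3^1 * 11^1*13^1 = -1716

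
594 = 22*27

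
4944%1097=556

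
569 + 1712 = 2281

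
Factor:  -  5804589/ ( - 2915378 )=2^(-1) * 3^1 * 7^3*37^( - 1)*5641^1*39397^( - 1) 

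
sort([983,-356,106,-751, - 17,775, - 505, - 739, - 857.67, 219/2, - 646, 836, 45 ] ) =[ - 857.67,  -  751,- 739, - 646, - 505, - 356, - 17,45, 106, 219/2,  775, 836,983]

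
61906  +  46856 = 108762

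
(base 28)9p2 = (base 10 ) 7758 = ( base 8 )17116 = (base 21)hc9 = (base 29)96F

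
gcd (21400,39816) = 8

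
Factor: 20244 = 2^2*3^1*7^1* 241^1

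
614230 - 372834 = 241396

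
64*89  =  5696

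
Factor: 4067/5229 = 7/9  =  3^(- 2) * 7^1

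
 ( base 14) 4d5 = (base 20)28B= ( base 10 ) 971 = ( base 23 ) 1j5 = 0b1111001011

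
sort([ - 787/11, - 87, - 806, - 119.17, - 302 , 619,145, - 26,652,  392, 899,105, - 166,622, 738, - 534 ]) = [-806, - 534, - 302, - 166, - 119.17,-87,- 787/11, - 26,105,145,392,619,622, 652,738,899]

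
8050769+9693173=17743942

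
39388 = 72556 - 33168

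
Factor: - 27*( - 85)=3^3*5^1*17^1=2295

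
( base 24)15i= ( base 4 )23022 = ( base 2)1011001010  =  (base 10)714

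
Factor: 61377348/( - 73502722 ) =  - 2^1*3^1*1879^( - 1 )*19559^ ( - 1)*5114779^1 =- 30688674/36751361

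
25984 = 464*56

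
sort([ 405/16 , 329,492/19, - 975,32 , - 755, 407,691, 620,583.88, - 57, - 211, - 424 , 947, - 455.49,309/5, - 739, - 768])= [ - 975, - 768, - 755, - 739,-455.49, - 424,  -  211,-57,405/16,  492/19,32 , 309/5,329,407 , 583.88,620 , 691,947 ]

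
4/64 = 1/16=0.06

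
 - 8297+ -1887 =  - 10184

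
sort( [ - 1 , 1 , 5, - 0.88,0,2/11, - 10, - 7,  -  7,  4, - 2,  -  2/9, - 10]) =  [ - 10,  -  10, - 7,-7, - 2,-1, - 0.88, - 2/9,0,2/11,  1,4,5 ]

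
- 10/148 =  - 1  +  69/74 = -0.07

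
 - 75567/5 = -15114+3/5  =  -15113.40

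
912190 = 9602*95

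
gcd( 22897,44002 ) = 7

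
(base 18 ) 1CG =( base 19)1A5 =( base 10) 556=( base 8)1054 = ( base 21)15a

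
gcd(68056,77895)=1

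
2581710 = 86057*30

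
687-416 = 271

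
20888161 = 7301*2861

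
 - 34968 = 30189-65157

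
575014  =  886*649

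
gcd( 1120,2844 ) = 4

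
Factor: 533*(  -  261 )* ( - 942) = 131044446 = 2^1 *3^3 * 13^1*29^1*41^1 * 157^1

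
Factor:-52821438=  - 2^1*3^1*8803573^1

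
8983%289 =24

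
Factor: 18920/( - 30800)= - 43/70= - 2^(-1 )*5^( - 1 )*7^(  -  1 )*43^1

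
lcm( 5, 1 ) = 5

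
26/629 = 26/629 = 0.04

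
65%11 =10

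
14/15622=7/7811 = 0.00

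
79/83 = 79/83 = 0.95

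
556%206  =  144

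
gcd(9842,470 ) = 2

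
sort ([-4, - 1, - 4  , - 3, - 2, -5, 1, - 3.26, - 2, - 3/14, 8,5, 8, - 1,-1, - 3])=[ - 5, - 4, - 4, - 3.26, - 3, - 3,-2, -2, - 1, - 1, - 1, - 3/14,1, 5,8 , 8 ]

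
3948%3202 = 746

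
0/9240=0 = 0.00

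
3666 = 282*13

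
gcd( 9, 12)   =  3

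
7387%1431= 232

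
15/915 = 1/61  =  0.02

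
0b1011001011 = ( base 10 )715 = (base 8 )1313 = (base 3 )222111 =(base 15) 32a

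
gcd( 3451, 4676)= 7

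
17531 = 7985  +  9546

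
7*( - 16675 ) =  - 116725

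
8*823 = 6584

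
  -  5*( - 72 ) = 360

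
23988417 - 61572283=-37583866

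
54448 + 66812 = 121260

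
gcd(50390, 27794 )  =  2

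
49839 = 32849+16990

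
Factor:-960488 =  - 2^3*19^1*71^1*89^1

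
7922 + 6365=14287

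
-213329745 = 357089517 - 570419262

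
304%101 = 1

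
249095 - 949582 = - 700487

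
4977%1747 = 1483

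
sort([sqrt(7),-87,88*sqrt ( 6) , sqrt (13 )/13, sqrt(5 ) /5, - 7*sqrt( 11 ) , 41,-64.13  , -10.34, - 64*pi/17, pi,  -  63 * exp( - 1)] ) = [ - 87 , - 64.13,  -  7*sqrt(11),-63*exp(-1), - 64*pi/17,-10.34,  sqrt( 13)/13,  sqrt ( 5)/5, sqrt(7), pi, 41, 88 *sqrt(6)] 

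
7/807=7/807 =0.01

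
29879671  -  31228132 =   -  1348461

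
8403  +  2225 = 10628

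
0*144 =0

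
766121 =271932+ 494189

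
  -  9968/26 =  - 4984/13 = - 383.38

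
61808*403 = 24908624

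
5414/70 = 77+12/35= 77.34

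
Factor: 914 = 2^1*457^1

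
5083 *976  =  4961008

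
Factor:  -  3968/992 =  - 4 = - 2^2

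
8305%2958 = 2389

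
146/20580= 73/10290 = 0.01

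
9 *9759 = 87831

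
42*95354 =4004868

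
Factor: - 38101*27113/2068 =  - 2^ (- 2)*7^1*11^( - 1 ) * 19^1 * 47^( - 1 ) *1427^1 * 5443^1 = -  1033032413/2068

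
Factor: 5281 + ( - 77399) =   -  2^1*107^1*337^1 = -72118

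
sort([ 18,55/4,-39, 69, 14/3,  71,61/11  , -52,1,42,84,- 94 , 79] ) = [-94, - 52, - 39,1,  14/3, 61/11,55/4, 18,  42,69,  71,79,  84]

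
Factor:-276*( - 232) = 64032= 2^5*3^1*23^1*29^1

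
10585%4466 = 1653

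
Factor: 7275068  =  2^2*127^1*14321^1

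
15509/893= 17 + 328/893 = 17.37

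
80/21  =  3 + 17/21 = 3.81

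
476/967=476/967=0.49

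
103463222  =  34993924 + 68469298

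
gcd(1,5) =1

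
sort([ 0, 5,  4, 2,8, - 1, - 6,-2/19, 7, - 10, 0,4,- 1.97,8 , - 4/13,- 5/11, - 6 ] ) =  [ - 10, - 6, - 6 , - 1.97, - 1 , - 5/11, - 4/13,- 2/19,  0,0,2,4 , 4 , 5, 7 , 8,8]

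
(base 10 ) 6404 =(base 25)A64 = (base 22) d52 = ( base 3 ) 22210012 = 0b1100100000100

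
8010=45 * 178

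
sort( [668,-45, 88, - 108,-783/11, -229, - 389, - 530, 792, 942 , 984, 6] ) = [ - 530, - 389, - 229,-108, - 783/11, - 45,6 , 88, 668,  792,942, 984 ] 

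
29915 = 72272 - 42357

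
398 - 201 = 197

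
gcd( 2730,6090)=210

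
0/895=0  =  0.00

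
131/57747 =131/57747=0.00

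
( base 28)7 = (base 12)7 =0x7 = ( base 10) 7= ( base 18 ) 7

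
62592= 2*31296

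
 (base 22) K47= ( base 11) 7387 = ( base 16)262F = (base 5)303100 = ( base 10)9775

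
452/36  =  113/9 = 12.56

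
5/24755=1/4951 = 0.00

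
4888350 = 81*60350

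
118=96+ 22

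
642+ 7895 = 8537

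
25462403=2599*9797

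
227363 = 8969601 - 8742238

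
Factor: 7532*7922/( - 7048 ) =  - 7458563/881  =  - 7^1 * 17^1*233^1*269^1*881^(-1)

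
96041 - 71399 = 24642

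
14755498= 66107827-51352329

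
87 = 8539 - 8452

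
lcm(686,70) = 3430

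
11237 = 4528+6709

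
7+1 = 8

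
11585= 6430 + 5155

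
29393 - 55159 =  - 25766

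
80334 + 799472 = 879806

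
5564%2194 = 1176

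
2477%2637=2477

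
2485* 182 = 452270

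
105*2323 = 243915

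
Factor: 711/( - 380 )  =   - 2^( - 2 )*3^2 * 5^( - 1 )*19^( - 1 )*79^1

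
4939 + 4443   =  9382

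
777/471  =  259/157=1.65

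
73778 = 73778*1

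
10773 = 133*81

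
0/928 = 0 =0.00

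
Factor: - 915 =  - 3^1*5^1*61^1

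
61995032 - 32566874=29428158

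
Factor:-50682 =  - 2^1*3^1*8447^1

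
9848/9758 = 4924/4879 =1.01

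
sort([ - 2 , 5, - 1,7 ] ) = [-2,-1,5, 7] 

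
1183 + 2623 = 3806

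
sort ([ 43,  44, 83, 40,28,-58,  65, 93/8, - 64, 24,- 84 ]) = [-84 ,-64, - 58, 93/8, 24, 28,  40, 43,44, 65,83 ] 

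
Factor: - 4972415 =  - 5^1*7^1*17^1*61^1*137^1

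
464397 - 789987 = -325590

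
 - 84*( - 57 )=4788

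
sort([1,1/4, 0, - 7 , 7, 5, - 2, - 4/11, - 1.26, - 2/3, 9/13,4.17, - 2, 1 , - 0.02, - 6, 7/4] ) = [ - 7,-6,-2,-2, - 1.26, - 2/3,-4/11, -0.02, 0, 1/4,9/13, 1, 1, 7/4,  4.17,5,7 ]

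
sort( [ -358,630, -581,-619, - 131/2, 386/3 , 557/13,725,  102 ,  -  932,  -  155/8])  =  [ - 932, - 619, - 581,-358, -131/2,-155/8,557/13,  102, 386/3, 630, 725 ] 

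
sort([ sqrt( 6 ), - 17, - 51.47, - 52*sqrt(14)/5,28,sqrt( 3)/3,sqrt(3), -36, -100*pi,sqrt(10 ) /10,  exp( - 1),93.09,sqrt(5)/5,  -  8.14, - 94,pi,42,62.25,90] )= [ -100*pi,  -  94, - 51.47,  -  52*sqrt(14 )/5, - 36, - 17, - 8.14, sqrt(10) /10, exp(- 1), sqrt(5 )/5, sqrt(3)/3,sqrt(3), sqrt(6) , pi,28,42, 62.25, 90,93.09] 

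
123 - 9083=-8960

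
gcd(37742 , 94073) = 1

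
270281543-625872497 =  - 355590954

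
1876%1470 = 406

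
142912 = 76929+65983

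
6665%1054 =341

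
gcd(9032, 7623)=1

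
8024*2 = 16048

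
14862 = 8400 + 6462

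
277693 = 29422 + 248271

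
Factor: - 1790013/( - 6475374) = 596671/2158458= 2^( - 1)  *3^( - 1)*23^( - 1)*15641^( - 1)*596671^1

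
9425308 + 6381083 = 15806391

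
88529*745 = 65954105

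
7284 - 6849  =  435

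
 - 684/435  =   - 2 + 62/145 =- 1.57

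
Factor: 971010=2^1*3^2 * 5^1*10789^1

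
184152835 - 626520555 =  - 442367720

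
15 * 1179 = 17685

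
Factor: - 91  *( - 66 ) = 2^1*3^1*7^1*11^1*13^1  =  6006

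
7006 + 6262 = 13268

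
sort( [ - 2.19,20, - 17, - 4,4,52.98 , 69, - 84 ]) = [-84,  -  17, - 4, - 2.19, 4, 20, 52.98, 69]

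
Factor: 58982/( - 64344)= - 2^ ( - 2 )*3^( - 1 )*11^1  =  -11/12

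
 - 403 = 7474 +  - 7877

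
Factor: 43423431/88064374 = 2^( -1 ) * 3^1 *179^1*80863^1*44032187^( -1 ) 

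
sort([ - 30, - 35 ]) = [ - 35, - 30 ] 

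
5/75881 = 5/75881 = 0.00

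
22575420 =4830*4674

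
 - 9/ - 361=9/361 = 0.02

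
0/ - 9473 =0/1 =- 0.00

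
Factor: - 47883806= - 2^1*23941903^1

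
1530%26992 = 1530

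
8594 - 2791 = 5803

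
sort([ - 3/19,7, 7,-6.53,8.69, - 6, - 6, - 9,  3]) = [-9,  -  6.53, - 6, - 6, - 3/19,3  ,  7,7,8.69]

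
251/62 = 251/62 = 4.05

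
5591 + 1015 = 6606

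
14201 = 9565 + 4636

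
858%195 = 78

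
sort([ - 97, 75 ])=[ - 97,75] 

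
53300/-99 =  - 539 + 61/99 = - 538.38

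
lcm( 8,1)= 8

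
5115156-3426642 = 1688514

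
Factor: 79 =79^1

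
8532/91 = 93 + 69/91 = 93.76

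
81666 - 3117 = 78549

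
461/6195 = 461/6195 = 0.07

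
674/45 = 674/45 = 14.98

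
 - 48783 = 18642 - 67425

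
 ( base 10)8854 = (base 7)34546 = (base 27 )c3p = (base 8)21226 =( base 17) 1DAE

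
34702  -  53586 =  - 18884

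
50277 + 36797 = 87074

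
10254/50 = 205+2/25 = 205.08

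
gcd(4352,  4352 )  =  4352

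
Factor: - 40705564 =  - 2^2*3001^1*3391^1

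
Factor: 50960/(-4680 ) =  - 2^1*3^( - 2)*7^2 = -98/9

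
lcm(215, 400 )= 17200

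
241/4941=241/4941 = 0.05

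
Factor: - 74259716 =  - 2^2*18564929^1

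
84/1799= 12/257  =  0.05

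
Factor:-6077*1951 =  - 59^1*103^1*1951^1 = - 11856227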